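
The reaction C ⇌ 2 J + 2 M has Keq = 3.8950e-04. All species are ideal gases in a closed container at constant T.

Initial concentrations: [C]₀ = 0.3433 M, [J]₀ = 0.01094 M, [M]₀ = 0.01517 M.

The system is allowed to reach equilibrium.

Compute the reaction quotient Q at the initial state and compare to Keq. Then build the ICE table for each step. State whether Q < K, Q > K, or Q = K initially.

Q₀ = 8.0229e-08 vs Keq = 3.8950e-04 ⇒ Q<K, forward
Step 1:
                   C          J          M
  Initial     0.3433    0.01094    0.01517
  Change    -0.04538    0.09076    0.09076
  Equil       0.2979     0.1017     0.1059
  solve Keq expr → x = 0.04538; check Q = 3.8950e-04

Q₀ = 8.0229e-08; Q < K (proceeds forward)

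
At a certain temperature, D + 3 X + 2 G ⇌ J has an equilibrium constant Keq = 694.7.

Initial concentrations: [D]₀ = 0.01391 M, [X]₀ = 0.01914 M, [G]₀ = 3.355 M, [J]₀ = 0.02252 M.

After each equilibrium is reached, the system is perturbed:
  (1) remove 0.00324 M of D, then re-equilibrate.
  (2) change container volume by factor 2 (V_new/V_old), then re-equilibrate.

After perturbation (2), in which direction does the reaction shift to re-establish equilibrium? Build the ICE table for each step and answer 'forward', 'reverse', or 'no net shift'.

Direction: reverse

Q₀ = 2.0513e+04 vs Keq = 694.7 ⇒ Q>K, reverse
Step 1:
                  D         X         G         J
  init      0.01391   0.01914     3.355   0.02252
  Δ        0.008138   0.02441   0.01628 -0.008138
  eq        0.02205   0.04355     3.371   0.01438
  solve Keq expr → x = -0.008138; check Q = 694.7
Then remove 0.00324 M of D.
Step 2:
                  D         X         G         J
  init      0.01881   0.04355     3.371   0.01438
  Δ       4.8505e-04  0.001455 9.7011e-04 -4.8505e-04
  eq        0.01929   0.04501     3.372    0.0139
  solve Keq expr → x = -4.8505e-04; check Q = 694.7
Then change container volume by factor 2 (V_new/V_old).
Step 3:
                  D         X         G         J
  init     0.009646    0.0225     1.686  0.006949
  Δ         0.00527   0.01581   0.01054  -0.00527
  eq        0.01492   0.03832     1.697  0.001678
  solve Keq expr → x = -0.00527; check Q = 694.7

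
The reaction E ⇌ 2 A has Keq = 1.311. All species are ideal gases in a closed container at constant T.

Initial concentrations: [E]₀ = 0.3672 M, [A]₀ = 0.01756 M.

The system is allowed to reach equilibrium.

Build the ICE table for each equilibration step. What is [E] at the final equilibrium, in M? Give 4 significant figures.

Q₀ = 8.3974e-04 vs Keq = 1.311 ⇒ Q<K, forward
Step 1:
                   E          A
  init        0.3672    0.01756
  Δ          -0.2147     0.4295
  eq          0.1525     0.4471
  solve Keq expr → x = 0.2147; check Q = 1.311

[E]_eq = 0.1525 M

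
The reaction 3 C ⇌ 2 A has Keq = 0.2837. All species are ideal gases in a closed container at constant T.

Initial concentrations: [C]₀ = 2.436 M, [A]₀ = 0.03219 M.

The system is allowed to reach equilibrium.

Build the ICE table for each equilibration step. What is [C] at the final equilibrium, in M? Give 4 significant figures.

[C]_eq = 1.3 M

Q₀ = 7.1682e-05 vs Keq = 0.2837 ⇒ Q<K, forward
Step 1:
                   C          A
  Initial      2.436    0.03219
  Change      -1.136     0.7573
  Equil          1.3     0.7895
  solve Keq expr → x = 0.3787; check Q = 0.2837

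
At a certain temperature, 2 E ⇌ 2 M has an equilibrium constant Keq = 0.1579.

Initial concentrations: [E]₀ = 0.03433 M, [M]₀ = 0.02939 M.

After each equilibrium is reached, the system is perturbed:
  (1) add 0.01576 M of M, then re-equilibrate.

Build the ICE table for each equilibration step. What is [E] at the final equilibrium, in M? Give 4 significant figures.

Q₀ = 0.7329 vs Keq = 0.1579 ⇒ Q>K, reverse
Step 1:
                  E         M
  init      0.03433   0.02939
  Δ         0.01127  -0.01127
  eq         0.0456   0.01812
  solve Keq expr → x = -0.005635; check Q = 0.1579
Then add 0.01576 M of M.
Step 2:
                  E         M
  init       0.0456   0.03388
  Δ         0.01128  -0.01128
  eq        0.05688    0.0226
  solve Keq expr → x = -0.005639; check Q = 0.1579

[E]_eq = 0.05688 M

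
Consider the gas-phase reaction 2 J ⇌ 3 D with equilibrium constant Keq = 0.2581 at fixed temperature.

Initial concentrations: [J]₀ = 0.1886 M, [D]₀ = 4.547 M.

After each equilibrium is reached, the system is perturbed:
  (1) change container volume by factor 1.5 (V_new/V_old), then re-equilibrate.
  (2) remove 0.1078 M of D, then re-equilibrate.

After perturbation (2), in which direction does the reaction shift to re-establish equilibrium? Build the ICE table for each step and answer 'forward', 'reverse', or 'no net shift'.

Direction: forward

Q₀ = 2643 vs Keq = 0.2581 ⇒ Q>K, reverse
Step 1:
                   J          D
  I           0.1886      4.547
  C             2.26      -3.39
  E            2.449      1.157
  solve Keq expr → x = -1.13; check Q = 0.2581
Then change container volume by factor 1.5 (V_new/V_old).
Step 2:
                   J          D
  I            1.633     0.7711
  C         -0.05991    0.08987
  E            1.573      0.861
  solve Keq expr → x = 0.02996; check Q = 0.2581
Then remove 0.1078 M of D.
Step 3:
                   J          D
  I            1.573     0.7532
  C         -0.05773     0.0866
  E            1.515     0.8398
  solve Keq expr → x = 0.02887; check Q = 0.2581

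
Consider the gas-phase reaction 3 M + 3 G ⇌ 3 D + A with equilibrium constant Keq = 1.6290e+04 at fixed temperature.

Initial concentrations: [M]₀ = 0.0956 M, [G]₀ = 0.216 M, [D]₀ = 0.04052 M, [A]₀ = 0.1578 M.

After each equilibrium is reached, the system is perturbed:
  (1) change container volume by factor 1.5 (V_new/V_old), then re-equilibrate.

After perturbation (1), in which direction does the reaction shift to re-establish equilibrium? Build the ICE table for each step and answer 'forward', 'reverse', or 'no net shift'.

Q₀ = 1.192 vs Keq = 1.6290e+04 ⇒ Q<K, forward
Step 1:
                   M          G          D          A
  Initial     0.0956      0.216    0.04052     0.1578
  Change    -0.07673   -0.07673    0.07673    0.02558
  Equil      0.01887     0.1393     0.1173     0.1834
  solve Keq expr → x = 0.02558; check Q = 1.6290e+04
Then change container volume by factor 1.5 (V_new/V_old).
Step 2:
                   M          G          D          A
  Initial    0.01258    0.09285    0.07817     0.1223
  Change    0.002807   0.002807  -0.002807 -9.3554e-04
  Equil      0.01539    0.09565    0.07536     0.1213
  solve Keq expr → x = -9.3554e-04; check Q = 1.6290e+04

Direction: reverse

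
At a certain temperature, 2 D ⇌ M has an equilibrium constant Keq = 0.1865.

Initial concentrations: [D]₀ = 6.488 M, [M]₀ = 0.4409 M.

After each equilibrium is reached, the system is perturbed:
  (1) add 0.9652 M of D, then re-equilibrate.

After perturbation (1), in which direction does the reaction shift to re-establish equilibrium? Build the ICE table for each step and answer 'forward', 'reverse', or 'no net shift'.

Direction: forward

Q₀ = 0.01047 vs Keq = 0.1865 ⇒ Q<K, forward
Step 1:
                   D          M
  Initial      6.488     0.4409
  Change      -3.186      1.593
  Equil        3.302      2.034
  solve Keq expr → x = 1.593; check Q = 0.1865
Then add 0.9652 M of D.
Step 2:
                   D          M
  Initial      4.267      2.034
  Change     -0.6944     0.3472
  Equil        3.573      2.381
  solve Keq expr → x = 0.3472; check Q = 0.1865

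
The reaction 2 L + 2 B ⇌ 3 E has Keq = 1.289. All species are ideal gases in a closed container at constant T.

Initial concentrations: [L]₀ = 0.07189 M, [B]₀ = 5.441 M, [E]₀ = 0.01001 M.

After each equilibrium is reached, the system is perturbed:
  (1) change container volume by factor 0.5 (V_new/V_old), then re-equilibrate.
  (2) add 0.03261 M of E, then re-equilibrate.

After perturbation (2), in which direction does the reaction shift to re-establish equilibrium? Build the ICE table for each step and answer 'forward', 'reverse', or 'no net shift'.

Q₀ = 6.5555e-06 vs Keq = 1.289 ⇒ Q<K, forward
Step 1:
                    L           B           E
  init        0.07189       5.441     0.01001
  Δ          -0.06599    -0.06599     0.09899
  eq         0.005897       5.375       0.109
  solve Keq expr → x = 0.033; check Q = 1.289
Then change container volume by factor 0.5 (V_new/V_old).
Step 2:
                    L           B           E
  init        0.01179       10.75       0.218
  Δ         -0.003177   -0.003177    0.004765
  eq         0.008617       10.75      0.2228
  solve Keq expr → x = 0.001588; check Q = 1.289
Then add 0.03261 M of E.
Step 3:
                    L           B           E
  init       0.008617       10.75      0.2554
  Δ          0.001792    0.001792   -0.002687
  eq          0.01041       10.75      0.2527
  solve Keq expr → x = -8.9578e-04; check Q = 1.289

Direction: reverse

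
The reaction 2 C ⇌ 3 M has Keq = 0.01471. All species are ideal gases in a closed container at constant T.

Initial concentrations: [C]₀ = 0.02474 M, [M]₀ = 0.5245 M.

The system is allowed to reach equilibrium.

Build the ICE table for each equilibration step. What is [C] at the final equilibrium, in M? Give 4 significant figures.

Q₀ = 235.7 vs Keq = 0.01471 ⇒ Q>K, reverse
Step 1:
                  C         M
  I         0.02474    0.5245
  C          0.2763   -0.4144
  E           0.301    0.1101
  solve Keq expr → x = -0.1381; check Q = 0.01471

[C]_eq = 0.301 M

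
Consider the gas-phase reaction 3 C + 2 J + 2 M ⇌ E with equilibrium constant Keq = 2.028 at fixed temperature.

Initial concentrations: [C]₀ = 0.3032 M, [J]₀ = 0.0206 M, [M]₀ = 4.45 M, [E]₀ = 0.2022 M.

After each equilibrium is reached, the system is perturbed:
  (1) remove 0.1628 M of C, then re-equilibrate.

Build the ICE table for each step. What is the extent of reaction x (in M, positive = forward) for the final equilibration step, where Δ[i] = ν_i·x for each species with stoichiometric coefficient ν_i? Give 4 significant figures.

x = -0.02088 M

Q₀ = 863.3 vs Keq = 2.028 ⇒ Q>K, reverse
Step 1:
                  C         J         M         E
  I          0.3032    0.0206      4.45    0.2022
  C           0.203    0.1353    0.1353  -0.06767
  E          0.5062    0.1559     4.585    0.1345
  solve Keq expr → x = -0.06767; check Q = 2.028
Then remove 0.1628 M of C.
Step 2:
                  C         J         M         E
  I          0.3434    0.1559     4.585    0.1345
  C         0.06264   0.04176   0.04176  -0.02088
  E          0.4061    0.1977     4.627    0.1136
  solve Keq expr → x = -0.02088; check Q = 2.028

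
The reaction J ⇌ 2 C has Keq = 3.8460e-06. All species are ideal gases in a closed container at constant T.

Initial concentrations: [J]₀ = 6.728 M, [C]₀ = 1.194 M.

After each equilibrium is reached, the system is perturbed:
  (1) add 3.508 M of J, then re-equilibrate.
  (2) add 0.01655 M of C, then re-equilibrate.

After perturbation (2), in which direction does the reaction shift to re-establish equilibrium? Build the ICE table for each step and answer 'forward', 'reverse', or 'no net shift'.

Direction: reverse

Q₀ = 0.2119 vs Keq = 3.8460e-06 ⇒ Q>K, reverse
Step 1:
                  J         C
  init        6.728     1.194
  Δ          0.5943    -1.189
  eq          7.322  0.005307
  solve Keq expr → x = -0.5943; check Q = 3.8460e-06
Then add 3.508 M of J.
Step 2:
                  J         C
  init        10.83  0.005307
  Δ       -5.7351e-04  0.001147
  eq          10.83  0.006454
  solve Keq expr → x = 5.7351e-04; check Q = 3.8460e-06
Then add 0.01655 M of C.
Step 3:
                  J         C
  init        10.83     0.023
  Δ        0.008274  -0.01655
  eq          10.84  0.006456
  solve Keq expr → x = -0.008274; check Q = 3.8460e-06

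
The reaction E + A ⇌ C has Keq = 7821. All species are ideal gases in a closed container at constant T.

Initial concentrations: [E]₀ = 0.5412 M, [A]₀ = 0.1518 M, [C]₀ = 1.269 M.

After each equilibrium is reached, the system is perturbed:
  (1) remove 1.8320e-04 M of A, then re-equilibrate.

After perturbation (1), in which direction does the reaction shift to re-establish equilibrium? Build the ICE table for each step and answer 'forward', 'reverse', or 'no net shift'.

Q₀ = 15.45 vs Keq = 7821 ⇒ Q<K, forward
Step 1:
                   E          A          C
  Initial     0.5412     0.1518      1.269
  Change     -0.1513    -0.1513     0.1513
  Equil       0.3899 4.6581e-04       1.42
  solve Keq expr → x = 0.1513; check Q = 7821
Then remove 1.8320e-04 M of A.
Step 2:
                   E          A          C
  Initial     0.3899 2.8261e-04       1.42
  Change  1.8292e-04 1.8292e-04 -1.8292e-04
  Equil         0.39 4.6554e-04       1.42
  solve Keq expr → x = -1.8292e-04; check Q = 7821

Direction: reverse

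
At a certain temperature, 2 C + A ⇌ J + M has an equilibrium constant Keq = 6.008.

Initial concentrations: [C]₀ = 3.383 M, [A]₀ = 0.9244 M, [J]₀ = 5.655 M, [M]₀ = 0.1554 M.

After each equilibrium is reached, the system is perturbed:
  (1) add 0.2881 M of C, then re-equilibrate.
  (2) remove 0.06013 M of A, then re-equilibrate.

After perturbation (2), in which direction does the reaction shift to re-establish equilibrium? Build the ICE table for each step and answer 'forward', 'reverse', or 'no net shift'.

Direction: reverse

Q₀ = 0.08307 vs Keq = 6.008 ⇒ Q<K, forward
Step 1:
                  C         A         J         M
  init        3.383    0.9244     5.655    0.1554
  Δ          -1.394   -0.6968    0.6968    0.6968
  eq          1.989    0.2276     6.352    0.8522
  solve Keq expr → x = 0.6968; check Q = 6.008
Then add 0.2881 M of C.
Step 2:
                  C         A         J         M
  init        2.278    0.2276     6.352    0.8522
  Δ        -0.06888  -0.03444   0.03444   0.03444
  eq          2.209    0.1932     6.386    0.8866
  solve Keq expr → x = 0.03444; check Q = 6.008
Then remove 0.06013 M of A.
Step 3:
                  C         A         J         M
  init        2.209    0.1331     6.386    0.8866
  Δ         0.07695   0.03847  -0.03847  -0.03847
  eq          2.286    0.1715     6.348    0.8481
  solve Keq expr → x = -0.03847; check Q = 6.008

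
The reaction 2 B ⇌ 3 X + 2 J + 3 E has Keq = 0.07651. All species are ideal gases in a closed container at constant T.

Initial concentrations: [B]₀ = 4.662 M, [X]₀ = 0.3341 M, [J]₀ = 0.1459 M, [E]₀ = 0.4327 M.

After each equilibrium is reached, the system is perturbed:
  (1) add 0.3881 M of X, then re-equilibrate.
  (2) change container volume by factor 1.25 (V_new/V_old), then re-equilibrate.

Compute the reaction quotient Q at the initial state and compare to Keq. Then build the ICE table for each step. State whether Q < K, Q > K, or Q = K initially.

Q₀ = 2.9591e-06; Q < K (proceeds forward)

Q₀ = 2.9591e-06 vs Keq = 0.07651 ⇒ Q<K, forward
Step 1:
                    B           X           J           E
  Initial       4.662      0.3341      0.1459      0.4327
  Change      -0.5364      0.8046      0.5364      0.8046
  Equil         4.126       1.139      0.6823       1.237
  solve Keq expr → x = 0.2682; check Q = 0.07651
Then add 0.3881 M of X.
Step 2:
                    B           X           J           E
  Initial       4.126       1.527      0.6823       1.237
  Change      0.08366     -0.1255    -0.08366     -0.1255
  Equil         4.209       1.401      0.5987       1.112
  solve Keq expr → x = -0.04183; check Q = 0.07651
Then change container volume by factor 1.25 (V_new/V_old).
Step 3:
                    B           X           J           E
  Initial       3.367       1.121      0.4789      0.8895
  Change      -0.1046      0.1569      0.1046      0.1569
  Equil         3.263       1.278      0.5836       1.046
  solve Keq expr → x = 0.05231; check Q = 0.07651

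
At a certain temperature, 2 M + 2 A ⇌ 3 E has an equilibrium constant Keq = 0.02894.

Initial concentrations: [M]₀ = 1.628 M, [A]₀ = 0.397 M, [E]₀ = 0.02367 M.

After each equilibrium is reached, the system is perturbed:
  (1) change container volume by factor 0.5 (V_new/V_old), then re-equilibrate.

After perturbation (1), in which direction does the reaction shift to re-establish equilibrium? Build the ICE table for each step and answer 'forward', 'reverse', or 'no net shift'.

Q₀ = 3.1747e-05 vs Keq = 0.02894 ⇒ Q<K, forward
Step 1:
                  M         A         E
  init        1.628     0.397   0.02367
  Δ         -0.1038   -0.1038    0.1558
  eq          1.524    0.2932    0.1794
  solve Keq expr → x = 0.05192; check Q = 0.02894
Then change container volume by factor 0.5 (V_new/V_old).
Step 2:
                  M         A         E
  init        3.048    0.5863    0.3589
  Δ        -0.04411  -0.04411   0.06616
  eq          3.004    0.5422     0.425
  solve Keq expr → x = 0.02205; check Q = 0.02894

Direction: forward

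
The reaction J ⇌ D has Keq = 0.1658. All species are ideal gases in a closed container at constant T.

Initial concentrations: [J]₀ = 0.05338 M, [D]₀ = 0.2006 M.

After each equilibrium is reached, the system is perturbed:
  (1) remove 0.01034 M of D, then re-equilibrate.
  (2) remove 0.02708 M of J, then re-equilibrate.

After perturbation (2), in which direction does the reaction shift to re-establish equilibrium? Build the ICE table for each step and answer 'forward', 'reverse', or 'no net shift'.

Direction: reverse

Q₀ = 3.758 vs Keq = 0.1658 ⇒ Q>K, reverse
Step 1:
                    J           D
  Initial     0.05338      0.2006
  Change       0.1645     -0.1645
  Equil        0.2179     0.03612
  solve Keq expr → x = -0.1645; check Q = 0.1658
Then remove 0.01034 M of D.
Step 2:
                    J           D
  Initial      0.2179     0.02578
  Change    -0.008869    0.008869
  Equil         0.209     0.03465
  solve Keq expr → x = 0.008869; check Q = 0.1658
Then remove 0.02708 M of J.
Step 3:
                    J           D
  Initial      0.1819     0.03465
  Change     0.003851   -0.003851
  Equil        0.1858      0.0308
  solve Keq expr → x = -0.003851; check Q = 0.1658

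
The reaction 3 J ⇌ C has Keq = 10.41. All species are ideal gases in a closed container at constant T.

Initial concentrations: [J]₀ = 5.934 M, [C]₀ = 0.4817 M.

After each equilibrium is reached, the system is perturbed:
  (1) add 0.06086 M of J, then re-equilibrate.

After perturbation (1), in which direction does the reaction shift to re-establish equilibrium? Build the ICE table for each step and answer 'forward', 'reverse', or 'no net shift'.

Q₀ = 0.002305 vs Keq = 10.41 ⇒ Q<K, forward
Step 1:
                    J           C
  Initial       5.934      0.4817
  Change       -5.333       1.778
  Equil         0.601       2.259
  solve Keq expr → x = 1.778; check Q = 10.41
Then add 0.06086 M of J.
Step 2:
                    J           C
  Initial      0.6618       2.259
  Change     -0.05912     0.01971
  Equil        0.6027       2.279
  solve Keq expr → x = 0.01971; check Q = 10.41

Direction: forward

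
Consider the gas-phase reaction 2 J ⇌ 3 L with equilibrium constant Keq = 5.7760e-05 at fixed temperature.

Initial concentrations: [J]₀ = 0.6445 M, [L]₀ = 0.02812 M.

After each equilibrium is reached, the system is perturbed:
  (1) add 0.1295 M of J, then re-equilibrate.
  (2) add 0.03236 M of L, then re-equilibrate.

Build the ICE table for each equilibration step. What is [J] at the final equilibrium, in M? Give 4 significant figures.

Q₀ = 5.3530e-05 vs Keq = 5.7760e-05 ⇒ Q<K, forward
Step 1:
                   J          L
  I           0.6445    0.02812
  C       -4.7190e-04 7.0785e-04
  E            0.644    0.02883
  solve Keq expr → x = 2.3595e-04; check Q = 5.7760e-05
Then add 0.1295 M of J.
Step 2:
                   J          L
  I           0.7735    0.02883
  C        -0.002451   0.003676
  E           0.7711     0.0325
  solve Keq expr → x = 0.001225; check Q = 5.7760e-05
Then add 0.03236 M of L.
Step 3:
                   J          L
  I           0.7711    0.06486
  C          0.02118   -0.03177
  E           0.7923     0.0331
  solve Keq expr → x = -0.01059; check Q = 5.7760e-05

[J]_eq = 0.7923 M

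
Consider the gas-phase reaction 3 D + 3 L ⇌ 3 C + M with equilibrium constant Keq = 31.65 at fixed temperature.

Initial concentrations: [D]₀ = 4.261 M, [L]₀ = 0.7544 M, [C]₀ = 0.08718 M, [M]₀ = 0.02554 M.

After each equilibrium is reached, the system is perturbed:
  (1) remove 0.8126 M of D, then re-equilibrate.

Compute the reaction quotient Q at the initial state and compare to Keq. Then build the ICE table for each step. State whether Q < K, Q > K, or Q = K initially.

Q₀ = 5.0949e-07 vs Keq = 31.65 ⇒ Q<K, forward
Step 1:
                   D          L          C          M
  I            4.261     0.7544    0.08718    0.02554
  C          -0.7091    -0.7091     0.7091     0.2364
  E            3.552    0.04534     0.7962     0.2619
  solve Keq expr → x = 0.2364; check Q = 31.65
Then remove 0.8126 M of D.
Step 2:
                   D          L          C          M
  I            2.739    0.04534     0.7962     0.2619
  C          0.01201    0.01201   -0.01201  -0.004005
  E            2.751    0.05736     0.7842     0.2579
  solve Keq expr → x = -0.004005; check Q = 31.65

Q₀ = 5.0949e-07; Q < K (proceeds forward)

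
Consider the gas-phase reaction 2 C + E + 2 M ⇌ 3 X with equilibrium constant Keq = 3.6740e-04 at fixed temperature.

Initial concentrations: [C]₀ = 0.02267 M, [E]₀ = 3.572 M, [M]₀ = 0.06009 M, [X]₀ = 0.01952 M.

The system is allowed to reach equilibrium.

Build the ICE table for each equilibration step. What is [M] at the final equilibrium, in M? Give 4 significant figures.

[M]_eq = 0.07177 M

Q₀ = 1.122 vs Keq = 3.6740e-04 ⇒ Q>K, reverse
Step 1:
                  C         E         M         X
  I         0.02267     3.572   0.06009   0.01952
  C         0.01168   0.00584   0.01168  -0.01752
  E         0.03435     3.578   0.07177  0.001999
  solve Keq expr → x = -0.00584; check Q = 3.6740e-04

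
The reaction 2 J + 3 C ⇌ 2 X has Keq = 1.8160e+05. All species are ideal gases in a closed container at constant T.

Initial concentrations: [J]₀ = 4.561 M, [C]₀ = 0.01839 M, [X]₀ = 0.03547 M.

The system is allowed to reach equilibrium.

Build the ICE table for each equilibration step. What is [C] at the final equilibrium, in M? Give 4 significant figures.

Q₀ = 9.724 vs Keq = 1.8160e+05 ⇒ Q<K, forward
Step 1:
                   J          C          X
  Initial      4.561    0.01839    0.03547
  Change     -0.0117   -0.01755     0.0117
  Equil        4.549 8.3967e-04    0.04717
  solve Keq expr → x = 0.00585; check Q = 1.8160e+05

[C]_eq = 8.3967e-04 M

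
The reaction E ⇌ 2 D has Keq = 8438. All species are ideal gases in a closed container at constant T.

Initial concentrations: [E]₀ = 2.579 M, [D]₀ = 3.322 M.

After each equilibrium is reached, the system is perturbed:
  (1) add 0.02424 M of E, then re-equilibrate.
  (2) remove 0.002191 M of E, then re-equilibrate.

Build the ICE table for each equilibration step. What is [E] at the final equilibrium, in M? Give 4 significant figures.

Q₀ = 4.279 vs Keq = 8438 ⇒ Q<K, forward
Step 1:
                    E           D
  I             2.579       3.322
  C            -2.571       5.141
  E          0.008488       8.463
  solve Keq expr → x = 2.571; check Q = 8438
Then add 0.02424 M of E.
Step 2:
                    E           D
  I           0.03273       8.463
  C          -0.02414     0.04829
  E          0.008585       8.511
  solve Keq expr → x = 0.02414; check Q = 8438
Then remove 0.002191 M of E.
Step 3:
                    E           D
  I          0.006394       8.511
  C          0.002182   -0.004364
  E          0.008576       8.507
  solve Keq expr → x = -0.002182; check Q = 8438

[E]_eq = 0.008576 M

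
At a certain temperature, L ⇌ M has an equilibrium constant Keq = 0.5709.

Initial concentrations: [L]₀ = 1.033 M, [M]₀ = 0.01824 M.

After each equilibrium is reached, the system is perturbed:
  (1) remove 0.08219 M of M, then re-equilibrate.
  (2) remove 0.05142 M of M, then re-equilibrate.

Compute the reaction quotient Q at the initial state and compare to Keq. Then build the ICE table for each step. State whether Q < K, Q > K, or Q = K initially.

Q₀ = 0.01766 vs Keq = 0.5709 ⇒ Q<K, forward
Step 1:
                    L           M
  I             1.033     0.01824
  C           -0.3638      0.3638
  E            0.6692       0.382
  solve Keq expr → x = 0.3638; check Q = 0.5709
Then remove 0.08219 M of M.
Step 2:
                    L           M
  I            0.6692      0.2999
  C          -0.05232     0.05232
  E            0.6169      0.3522
  solve Keq expr → x = 0.05232; check Q = 0.5709
Then remove 0.05142 M of M.
Step 3:
                    L           M
  I            0.6169      0.3008
  C          -0.03273     0.03273
  E            0.5841      0.3335
  solve Keq expr → x = 0.03273; check Q = 0.5709

Q₀ = 0.01766; Q < K (proceeds forward)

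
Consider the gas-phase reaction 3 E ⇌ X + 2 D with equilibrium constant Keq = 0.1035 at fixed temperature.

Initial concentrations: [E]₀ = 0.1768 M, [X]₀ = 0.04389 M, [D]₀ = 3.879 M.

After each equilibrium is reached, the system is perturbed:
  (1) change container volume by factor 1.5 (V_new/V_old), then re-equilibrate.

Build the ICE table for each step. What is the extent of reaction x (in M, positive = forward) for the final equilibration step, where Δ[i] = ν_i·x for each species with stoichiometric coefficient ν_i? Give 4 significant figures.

Q₀ = 119.5 vs Keq = 0.1035 ⇒ Q>K, reverse
Step 1:
                    E           X           D
  init         0.1768     0.04389       3.879
  Δ             0.131    -0.04368    -0.08736
  eq           0.3078  2.1002e-04       3.792
  solve Keq expr → x = -0.04368; check Q = 0.1035
Then change container volume by factor 1.5 (V_new/V_old).
Step 2:
                    E           X           D
  init         0.2052  1.4001e-04       2.528
  Δ                 0           0           0
  eq           0.2052  1.4001e-04       2.528
  solve Keq expr → x = 0; check Q = 0.1035

x = 0 M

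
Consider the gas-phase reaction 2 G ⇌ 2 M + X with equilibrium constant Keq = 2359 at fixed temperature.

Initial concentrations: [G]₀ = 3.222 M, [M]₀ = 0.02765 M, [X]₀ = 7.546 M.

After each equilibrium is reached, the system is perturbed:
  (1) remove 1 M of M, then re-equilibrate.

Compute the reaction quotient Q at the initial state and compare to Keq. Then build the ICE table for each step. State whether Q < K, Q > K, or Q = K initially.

Q₀ = 5.5572e-04; Q < K (proceeds forward)

Q₀ = 5.5572e-04 vs Keq = 2359 ⇒ Q<K, forward
Step 1:
                  G         M         X
  init        3.222   0.02765     7.546
  Δ          -3.032     3.032     1.516
  eq         0.1897      3.06     9.062
  solve Keq expr → x = 1.516; check Q = 2359
Then remove 1 M of M.
Step 2:
                  G         M         X
  init       0.1897      2.06     9.062
  Δ        -0.05816   0.05816   0.02908
  eq         0.1315     2.118     9.091
  solve Keq expr → x = 0.02908; check Q = 2359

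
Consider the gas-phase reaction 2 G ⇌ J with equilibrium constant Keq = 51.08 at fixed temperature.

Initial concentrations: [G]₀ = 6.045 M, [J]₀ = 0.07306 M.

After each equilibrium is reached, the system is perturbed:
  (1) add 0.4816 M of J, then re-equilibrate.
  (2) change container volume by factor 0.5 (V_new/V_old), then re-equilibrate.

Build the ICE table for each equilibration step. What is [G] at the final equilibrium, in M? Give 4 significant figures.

[G]_eq = 0.3694 M

Q₀ = 0.001999 vs Keq = 51.08 ⇒ Q<K, forward
Step 1:
                  G         J
  I           6.045   0.07306
  C          -5.804     2.902
  E          0.2413     2.975
  solve Keq expr → x = 2.902; check Q = 51.08
Then add 0.4816 M of J.
Step 2:
                  G         J
  I          0.2413     3.456
  C         0.01845 -0.009227
  E          0.2598     3.447
  solve Keq expr → x = -0.009227; check Q = 51.08
Then change container volume by factor 0.5 (V_new/V_old).
Step 3:
                  G         J
  I          0.5196     6.895
  C         -0.1502   0.07509
  E          0.3694      6.97
  solve Keq expr → x = 0.07509; check Q = 51.08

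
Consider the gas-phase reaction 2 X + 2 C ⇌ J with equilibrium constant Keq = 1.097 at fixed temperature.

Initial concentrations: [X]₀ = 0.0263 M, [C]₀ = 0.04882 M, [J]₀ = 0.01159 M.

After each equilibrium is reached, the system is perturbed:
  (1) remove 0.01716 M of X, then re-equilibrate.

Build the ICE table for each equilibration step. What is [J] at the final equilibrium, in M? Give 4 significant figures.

Q₀ = 7030 vs Keq = 1.097 ⇒ Q>K, reverse
Step 1:
                  X         C         J
  Initial    0.0263   0.04882   0.01159
  Change    0.02315   0.02315  -0.01158
  Equil     0.04945   0.07197 1.3897e-05
  solve Keq expr → x = -0.01158; check Q = 1.097
Then remove 0.01716 M of X.
Step 2:
                  X         C         J
  Initial   0.03229   0.07197 1.3897e-05
  Change  1.5925e-05 1.5925e-05 -7.9625e-06
  Equil     0.03231   0.07199 5.9341e-06
  solve Keq expr → x = -7.9625e-06; check Q = 1.097

[J]_eq = 5.9341e-06 M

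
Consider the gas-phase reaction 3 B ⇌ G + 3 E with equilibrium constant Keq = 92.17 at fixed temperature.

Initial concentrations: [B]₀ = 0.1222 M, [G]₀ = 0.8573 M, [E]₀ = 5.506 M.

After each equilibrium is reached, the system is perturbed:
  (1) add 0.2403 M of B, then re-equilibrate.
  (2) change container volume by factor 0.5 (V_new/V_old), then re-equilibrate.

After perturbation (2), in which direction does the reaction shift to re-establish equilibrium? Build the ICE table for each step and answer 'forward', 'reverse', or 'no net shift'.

Q₀ = 7.8420e+04 vs Keq = 92.17 ⇒ Q>K, reverse
Step 1:
                  B         G         E
  Initial    0.1222    0.8573     5.506
  Change     0.7644   -0.2548   -0.7644
  Equil      0.8866    0.6025     4.742
  solve Keq expr → x = -0.2548; check Q = 92.17
Then add 0.2403 M of B.
Step 2:
                  B         G         E
  Initial     1.127    0.6025     4.742
  Change    -0.1778   0.05927    0.1778
  Equil      0.9491    0.6618     4.919
  solve Keq expr → x = 0.05927; check Q = 92.17
Then change container volume by factor 0.5 (V_new/V_old).
Step 3:
                  B         G         E
  Initial     1.898     1.324     9.839
  Change      0.342    -0.114    -0.342
  Equil        2.24      1.21     9.497
  solve Keq expr → x = -0.114; check Q = 92.17

Direction: reverse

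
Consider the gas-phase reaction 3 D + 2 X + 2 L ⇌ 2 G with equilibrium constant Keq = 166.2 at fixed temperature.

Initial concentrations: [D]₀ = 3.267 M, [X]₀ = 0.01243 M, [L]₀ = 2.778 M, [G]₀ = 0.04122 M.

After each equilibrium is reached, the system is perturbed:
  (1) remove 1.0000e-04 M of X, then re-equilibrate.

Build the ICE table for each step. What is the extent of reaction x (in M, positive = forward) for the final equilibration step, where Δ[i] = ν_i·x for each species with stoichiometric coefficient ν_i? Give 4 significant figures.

Q₀ = 0.04087 vs Keq = 166.2 ⇒ Q<K, forward
Step 1:
                  D         X         L         G
  Initial     3.267   0.01243     2.778   0.04122
  Change   -0.01826  -0.01217  -0.01217   0.01217
  Equil       3.249 2.5573e-04     2.766   0.05339
  solve Keq expr → x = 0.006087; check Q = 166.2
Then remove 1.0000e-04 M of X.
Step 2:
                  D         X         L         G
  Initial     3.249 1.5573e-04     2.766   0.05339
  Change  1.4925e-04 9.9497e-05 9.9497e-05 -9.9497e-05
  Equil       3.249 2.5523e-04     2.766   0.05329
  solve Keq expr → x = -4.9748e-05; check Q = 166.2

x = -4.9748e-05 M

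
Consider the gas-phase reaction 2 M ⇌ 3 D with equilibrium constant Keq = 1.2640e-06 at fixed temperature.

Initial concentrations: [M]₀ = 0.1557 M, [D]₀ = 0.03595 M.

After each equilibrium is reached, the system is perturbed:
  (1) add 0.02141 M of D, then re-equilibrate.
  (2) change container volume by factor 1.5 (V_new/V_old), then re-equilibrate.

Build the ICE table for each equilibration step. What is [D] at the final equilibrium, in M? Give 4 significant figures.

[D]_eq = 0.002739 M

Q₀ = 0.001917 vs Keq = 1.2640e-06 ⇒ Q>K, reverse
Step 1:
                  M         D
  I          0.1557   0.03595
  C         0.02169  -0.03254
  E          0.1774  0.003414
  solve Keq expr → x = -0.01085; check Q = 1.2640e-06
Then add 0.02141 M of D.
Step 2:
                  M         D
  I          0.1774   0.02482
  C         0.01415  -0.02123
  E          0.1915  0.003593
  solve Keq expr → x = -0.007077; check Q = 1.2640e-06
Then change container volume by factor 1.5 (V_new/V_old).
Step 3:
                  M         D
  I          0.1277  0.002395
  C       -2.2889e-04 3.4334e-04
  E          0.1275  0.002739
  solve Keq expr → x = 1.1445e-04; check Q = 1.2640e-06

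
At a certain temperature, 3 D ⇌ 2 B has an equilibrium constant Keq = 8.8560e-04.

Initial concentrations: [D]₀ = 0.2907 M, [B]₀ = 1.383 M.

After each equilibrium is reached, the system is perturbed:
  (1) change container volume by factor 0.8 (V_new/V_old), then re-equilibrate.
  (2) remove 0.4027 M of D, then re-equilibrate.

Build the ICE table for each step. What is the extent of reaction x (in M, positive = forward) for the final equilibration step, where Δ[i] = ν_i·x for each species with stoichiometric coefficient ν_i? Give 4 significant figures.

Q₀ = 77.86 vs Keq = 8.8560e-04 ⇒ Q>K, reverse
Step 1:
                  D         B
  I          0.2907     1.383
  C           1.927    -1.285
  E           2.218   0.09829
  solve Keq expr → x = -0.6424; check Q = 8.8560e-04
Then change container volume by factor 0.8 (V_new/V_old).
Step 2:
                  D         B
  I           2.772    0.1229
  C        -0.01957   0.01305
  E           2.753    0.1359
  solve Keq expr → x = 0.006525; check Q = 8.8560e-04
Then remove 0.4027 M of D.
Step 3:
                  D         B
  I            2.35    0.1359
  C         0.03903  -0.02602
  E           2.389    0.1099
  solve Keq expr → x = -0.01301; check Q = 8.8560e-04

x = -0.01301 M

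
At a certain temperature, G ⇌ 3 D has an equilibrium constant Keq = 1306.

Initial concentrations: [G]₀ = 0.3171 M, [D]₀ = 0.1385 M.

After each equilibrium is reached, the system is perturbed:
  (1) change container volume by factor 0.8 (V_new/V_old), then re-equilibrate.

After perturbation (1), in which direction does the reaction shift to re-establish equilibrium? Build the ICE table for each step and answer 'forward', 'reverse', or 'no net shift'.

Direction: reverse

Q₀ = 0.008378 vs Keq = 1306 ⇒ Q<K, forward
Step 1:
                   G          D
  init        0.3171     0.1385
  Δ          -0.3161     0.9484
  eq      9.8303e-04      1.087
  solve Keq expr → x = 0.3161; check Q = 1306
Then change container volume by factor 0.8 (V_new/V_old).
Step 2:
                   G          D
  init      0.001229      1.359
  Δ       6.8252e-04  -0.002048
  eq        0.001911      1.357
  solve Keq expr → x = -6.8252e-04; check Q = 1306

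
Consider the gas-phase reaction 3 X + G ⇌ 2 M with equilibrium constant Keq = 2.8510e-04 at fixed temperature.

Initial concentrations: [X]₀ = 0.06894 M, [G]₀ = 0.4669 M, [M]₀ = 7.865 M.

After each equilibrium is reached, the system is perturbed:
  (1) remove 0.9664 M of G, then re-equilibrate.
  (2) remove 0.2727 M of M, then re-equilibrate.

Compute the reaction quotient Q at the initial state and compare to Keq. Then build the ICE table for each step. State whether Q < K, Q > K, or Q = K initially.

Q₀ = 4.0435e+05 vs Keq = 2.8510e-04 ⇒ Q>K, reverse
Step 1:
                   X          G          M
  Initial    0.06894     0.4669      7.865
  Change       10.17      3.389     -6.779
  Equil        10.24      3.856      1.086
  solve Keq expr → x = -3.389; check Q = 2.8510e-04
Then remove 0.9664 M of G.
Step 2:
                   X          G          M
  Initial      10.24       2.89      1.086
  Change      0.1696    0.05652     -0.113
  Equil        10.41      2.946      0.973
  solve Keq expr → x = -0.05652; check Q = 2.8510e-04
Then remove 0.2727 M of M.
Step 3:
                   X          G          M
  Initial      10.41      2.946     0.7003
  Change     -0.3175    -0.1058     0.2117
  Equil        10.09      2.841      0.912
  solve Keq expr → x = 0.1058; check Q = 2.8510e-04

Q₀ = 4.0435e+05; Q > K (proceeds reverse)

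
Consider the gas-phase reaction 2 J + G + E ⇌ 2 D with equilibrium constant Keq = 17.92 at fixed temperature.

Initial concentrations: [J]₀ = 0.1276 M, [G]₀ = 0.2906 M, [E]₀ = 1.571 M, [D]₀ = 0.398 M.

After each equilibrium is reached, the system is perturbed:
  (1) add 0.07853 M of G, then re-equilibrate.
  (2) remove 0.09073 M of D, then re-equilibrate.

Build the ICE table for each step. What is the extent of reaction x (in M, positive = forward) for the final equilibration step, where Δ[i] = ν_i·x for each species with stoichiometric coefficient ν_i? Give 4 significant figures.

Q₀ = 21.31 vs Keq = 17.92 ⇒ Q>K, reverse
Step 1:
                  J         G         E         D
  I          0.1276    0.2906     1.571     0.398
  C        0.007764  0.003882  0.003882 -0.007764
  E          0.1354    0.2945     1.575    0.3902
  solve Keq expr → x = -0.003882; check Q = 17.92
Then add 0.07853 M of G.
Step 2:
                  J         G         E         D
  I          0.1354     0.373     1.575    0.3902
  C        -0.01069 -0.005345 -0.005345   0.01069
  E          0.1247    0.3677      1.57    0.4009
  solve Keq expr → x = 0.005345; check Q = 17.92
Then remove 0.09073 M of D.
Step 3:
                  J         G         E         D
  I          0.1247    0.3677      1.57    0.3102
  C        -0.02017  -0.01008  -0.01008   0.02017
  E          0.1045    0.3576     1.559    0.3304
  solve Keq expr → x = 0.01008; check Q = 17.92

x = 0.01008 M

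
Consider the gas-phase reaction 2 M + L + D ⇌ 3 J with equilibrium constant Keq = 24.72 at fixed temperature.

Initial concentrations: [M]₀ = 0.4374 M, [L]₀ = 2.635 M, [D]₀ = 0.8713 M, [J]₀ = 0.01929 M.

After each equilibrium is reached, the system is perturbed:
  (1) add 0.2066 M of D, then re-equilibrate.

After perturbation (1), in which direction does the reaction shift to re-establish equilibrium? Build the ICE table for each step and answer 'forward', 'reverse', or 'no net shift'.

Q₀ = 1.6341e-05 vs Keq = 24.72 ⇒ Q<K, forward
Step 1:
                  M         L         D         J
  I          0.4374     2.635    0.8713   0.01929
  C         -0.3699    -0.185    -0.185    0.5549
  E         0.06748      2.45    0.6863    0.5742
  solve Keq expr → x = 0.185; check Q = 24.72
Then add 0.2066 M of D.
Step 2:
                  M         L         D         J
  I         0.06748      2.45    0.8929    0.5742
  C       -0.006623 -0.003312 -0.003312  0.009935
  E         0.06086     2.447    0.8896    0.5841
  solve Keq expr → x = 0.003312; check Q = 24.72

Direction: forward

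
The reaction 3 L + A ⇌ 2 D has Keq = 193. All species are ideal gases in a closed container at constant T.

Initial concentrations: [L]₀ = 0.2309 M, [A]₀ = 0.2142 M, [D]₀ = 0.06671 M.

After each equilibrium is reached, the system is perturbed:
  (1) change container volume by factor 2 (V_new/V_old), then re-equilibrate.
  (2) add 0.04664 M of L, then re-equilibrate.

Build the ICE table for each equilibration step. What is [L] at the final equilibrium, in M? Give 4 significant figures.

[L]_eq = 0.07973 M

Q₀ = 1.688 vs Keq = 193 ⇒ Q<K, forward
Step 1:
                    L           A           D
  init         0.2309      0.2142     0.06671
  Δ           -0.1388    -0.04626     0.09251
  eq          0.09213      0.1679      0.1592
  solve Keq expr → x = 0.04626; check Q = 193
Then change container volume by factor 2 (V_new/V_old).
Step 2:
                    L           A           D
  init        0.04607     0.08397     0.07961
  Δ           0.01801    0.006005    -0.01201
  eq          0.06408     0.08998      0.0676
  solve Keq expr → x = -0.006005; check Q = 193
Then add 0.04664 M of L.
Step 3:
                    L           A           D
  init         0.1107     0.08998      0.0676
  Δ          -0.03099    -0.01033     0.02066
  eq          0.07973     0.07965     0.08826
  solve Keq expr → x = 0.01033; check Q = 193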